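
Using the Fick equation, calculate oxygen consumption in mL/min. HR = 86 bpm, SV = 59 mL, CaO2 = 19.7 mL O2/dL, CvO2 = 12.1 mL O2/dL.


CO = HR*SV = 86*59/1000 = 5.074 L/min
a-v O2 diff = 19.7 - 12.1 = 7.6 mL/dL
VO2 = CO * (CaO2-CvO2) * 10 dL/L
VO2 = 5.074 * 7.6 * 10
VO2 = 385.6 mL/min


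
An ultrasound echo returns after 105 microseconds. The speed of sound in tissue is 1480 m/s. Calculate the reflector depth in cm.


depth = c * t / 2
t = 105 us = 1.0500e-04 s
depth = 1480 * 1.0500e-04 / 2
depth = 0.0777 m = 7.77 cm


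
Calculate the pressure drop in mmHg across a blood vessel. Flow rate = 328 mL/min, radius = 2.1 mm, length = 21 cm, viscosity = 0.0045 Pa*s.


dP = 8*mu*L*Q / (pi*r^4)
Q = 328 mL/min = 5.46667e-06 m^3/s
dP = 676.422 Pa = 676.422 / 133.322 mmHg = 5.074 mmHg


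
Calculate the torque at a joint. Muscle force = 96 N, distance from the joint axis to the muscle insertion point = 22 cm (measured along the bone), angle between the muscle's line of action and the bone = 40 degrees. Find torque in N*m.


Torque = F * d * sin(theta)   (moment arm = d*sin(theta))
d = 22 cm = 0.22 m
Torque = 96 * 0.22 * sin(40)
Torque = 13.58 N*m


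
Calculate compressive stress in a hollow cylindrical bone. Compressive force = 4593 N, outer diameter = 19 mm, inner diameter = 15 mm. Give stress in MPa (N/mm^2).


A = pi*(r_o^2 - r_i^2)
r_o = 9.5 mm, r_i = 7.5 mm
A = 106.814 mm^2
sigma = F/A = 4593 / 106.814
sigma = 43 MPa


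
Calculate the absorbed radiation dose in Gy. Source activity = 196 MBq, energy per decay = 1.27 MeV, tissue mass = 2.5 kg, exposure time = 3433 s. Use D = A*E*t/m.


A = 196 MBq = 1.9600e+08 Bq
E = 1.27 MeV = 2.03454e-13 J
D = A*E*t/m = 1.9600e+08*2.03454e-13*3433/2.5
D = 0.05476 Gy


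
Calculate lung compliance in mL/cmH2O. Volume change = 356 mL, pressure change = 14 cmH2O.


C = dV / dP
C = 356 / 14
C = 25.43 mL/cmH2O


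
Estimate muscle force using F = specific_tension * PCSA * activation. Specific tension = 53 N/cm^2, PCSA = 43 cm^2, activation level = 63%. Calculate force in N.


F = sigma * PCSA * activation
F = 53 * 43 * 0.63
F = 1436 N


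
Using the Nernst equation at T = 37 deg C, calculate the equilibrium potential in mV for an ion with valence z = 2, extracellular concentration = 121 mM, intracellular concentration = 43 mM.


E = (RT/(zF)) * ln(C_out/C_in)
T = 37 + 273.15 = 310.15 K
E = (8.314 * 310.15 / (2 * 96485)) * ln(121/43)
E = 13.82 mV


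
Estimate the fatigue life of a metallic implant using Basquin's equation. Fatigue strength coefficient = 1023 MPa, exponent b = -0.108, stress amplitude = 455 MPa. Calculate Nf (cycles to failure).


sigma_a = sigma_f' * (2Nf)^b
2Nf = (sigma_a/sigma_f')^(1/b)
2Nf = (455/1023)^(1/-0.108)
2Nf = 1811.3492
Nf = 905.7


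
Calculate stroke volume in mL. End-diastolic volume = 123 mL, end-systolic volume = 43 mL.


SV = EDV - ESV
SV = 123 - 43
SV = 80 mL


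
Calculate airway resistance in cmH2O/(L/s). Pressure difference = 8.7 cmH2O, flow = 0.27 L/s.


R = dP / flow
R = 8.7 / 0.27
R = 32.22 cmH2O/(L/s)


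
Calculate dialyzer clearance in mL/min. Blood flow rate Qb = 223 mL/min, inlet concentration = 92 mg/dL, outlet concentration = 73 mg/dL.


K = Qb * (Cb_in - Cb_out) / Cb_in
K = 223 * (92 - 73) / 92
K = 46.05 mL/min


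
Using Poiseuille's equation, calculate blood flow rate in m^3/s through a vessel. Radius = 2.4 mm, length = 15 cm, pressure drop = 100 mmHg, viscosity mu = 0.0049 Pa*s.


Q = pi*r^4*dP / (8*mu*L)
r = 0.0024 m, L = 0.15 m
dP = 100 mmHg = 13332.2 Pa
Q = 2.3633e-04 m^3/s


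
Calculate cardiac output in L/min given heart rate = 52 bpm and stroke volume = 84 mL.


CO = HR * SV
CO = 52 * 84 / 1000
CO = 4.368 L/min


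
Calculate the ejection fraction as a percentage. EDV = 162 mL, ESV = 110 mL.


SV = EDV - ESV = 162 - 110 = 52 mL
EF = SV/EDV * 100 = 52/162 * 100
EF = 32.1%


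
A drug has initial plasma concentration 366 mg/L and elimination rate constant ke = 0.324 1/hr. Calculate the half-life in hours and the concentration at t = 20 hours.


t_half = ln(2) / ke = 0.693147 / 0.324 = 2.139 hr
C(t) = C0 * exp(-ke*t) = 366 * exp(-0.324*20)
C(20) = 0.5614 mg/L


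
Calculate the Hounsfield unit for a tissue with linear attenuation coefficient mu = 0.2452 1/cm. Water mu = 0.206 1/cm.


HU = ((mu_tissue - mu_water) / mu_water) * 1000
HU = ((0.2452 - 0.206) / 0.206) * 1000
HU = 190.3


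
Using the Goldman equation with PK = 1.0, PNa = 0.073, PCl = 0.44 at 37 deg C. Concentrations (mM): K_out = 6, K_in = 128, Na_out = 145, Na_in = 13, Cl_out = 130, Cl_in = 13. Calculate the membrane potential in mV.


Vm = (RT/F)*ln((PK*Ko + PNa*Nao + PCl*Cli)/(PK*Ki + PNa*Nai + PCl*Clo))
Numer = 22.305, Denom = 186.149
Vm = -56.7 mV


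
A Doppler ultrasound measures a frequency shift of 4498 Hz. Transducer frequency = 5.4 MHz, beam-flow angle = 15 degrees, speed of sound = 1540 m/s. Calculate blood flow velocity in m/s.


v = fd * c / (2 * f0 * cos(theta))
v = 4498 * 1540 / (2 * 5.4000e+06 * cos(15))
v = 0.664 m/s


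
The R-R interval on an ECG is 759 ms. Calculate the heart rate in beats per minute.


HR = 60 / RR_interval(s)
RR = 759 ms = 0.759 s
HR = 60 / 0.759 = 79.05 bpm


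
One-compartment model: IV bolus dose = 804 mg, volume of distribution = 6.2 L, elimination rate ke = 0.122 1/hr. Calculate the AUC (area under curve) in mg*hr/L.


C0 = Dose/Vd = 804/6.2 = 129.677 mg/L
AUC = C0/ke = 129.677/0.122
AUC = 1063 mg*hr/L


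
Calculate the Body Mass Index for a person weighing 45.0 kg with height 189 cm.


BMI = weight / height^2
height = 189 cm = 1.89 m
BMI = 45.0 / 1.89^2
BMI = 12.6 kg/m^2


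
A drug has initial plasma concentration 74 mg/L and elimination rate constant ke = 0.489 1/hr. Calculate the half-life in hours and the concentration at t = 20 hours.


t_half = ln(2) / ke = 0.693147 / 0.489 = 1.417 hr
C(t) = C0 * exp(-ke*t) = 74 * exp(-0.489*20)
C(20) = 0.004186 mg/L


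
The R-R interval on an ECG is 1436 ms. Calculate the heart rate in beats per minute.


HR = 60 / RR_interval(s)
RR = 1436 ms = 1.436 s
HR = 60 / 1.436 = 41.78 bpm


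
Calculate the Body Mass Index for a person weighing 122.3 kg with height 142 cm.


BMI = weight / height^2
height = 142 cm = 1.42 m
BMI = 122.3 / 1.42^2
BMI = 60.65 kg/m^2


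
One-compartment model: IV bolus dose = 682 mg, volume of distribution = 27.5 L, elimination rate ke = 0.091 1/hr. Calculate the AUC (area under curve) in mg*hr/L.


C0 = Dose/Vd = 682/27.5 = 24.8 mg/L
AUC = C0/ke = 24.8/0.091
AUC = 272.5 mg*hr/L


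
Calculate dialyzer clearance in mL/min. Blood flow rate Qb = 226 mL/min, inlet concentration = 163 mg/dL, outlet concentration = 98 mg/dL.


K = Qb * (Cb_in - Cb_out) / Cb_in
K = 226 * (163 - 98) / 163
K = 90.12 mL/min


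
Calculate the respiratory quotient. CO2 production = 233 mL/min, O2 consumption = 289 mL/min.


RQ = VCO2 / VO2
RQ = 233 / 289
RQ = 0.8062


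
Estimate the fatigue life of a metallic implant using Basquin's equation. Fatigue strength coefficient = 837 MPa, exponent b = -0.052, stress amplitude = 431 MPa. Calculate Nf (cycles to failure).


sigma_a = sigma_f' * (2Nf)^b
2Nf = (sigma_a/sigma_f')^(1/b)
2Nf = (431/837)^(1/-0.052)
2Nf = 349328.79
Nf = 1.747e+05


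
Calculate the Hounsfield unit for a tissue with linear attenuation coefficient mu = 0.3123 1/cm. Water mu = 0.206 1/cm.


HU = ((mu_tissue - mu_water) / mu_water) * 1000
HU = ((0.3123 - 0.206) / 0.206) * 1000
HU = 516


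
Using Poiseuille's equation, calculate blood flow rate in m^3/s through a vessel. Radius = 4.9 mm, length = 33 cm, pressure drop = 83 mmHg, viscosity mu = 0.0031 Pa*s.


Q = pi*r^4*dP / (8*mu*L)
r = 0.0049 m, L = 0.33 m
dP = 83 mmHg = 11065.726 Pa
Q = 0.002449 m^3/s


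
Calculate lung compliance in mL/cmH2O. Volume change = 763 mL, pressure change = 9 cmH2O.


C = dV / dP
C = 763 / 9
C = 84.78 mL/cmH2O


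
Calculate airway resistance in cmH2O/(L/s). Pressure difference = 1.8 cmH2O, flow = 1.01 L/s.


R = dP / flow
R = 1.8 / 1.01
R = 1.782 cmH2O/(L/s)


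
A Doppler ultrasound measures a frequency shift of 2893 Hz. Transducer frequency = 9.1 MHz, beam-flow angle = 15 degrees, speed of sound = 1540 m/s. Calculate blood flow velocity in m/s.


v = fd * c / (2 * f0 * cos(theta))
v = 2893 * 1540 / (2 * 9.1000e+06 * cos(15))
v = 0.2534 m/s


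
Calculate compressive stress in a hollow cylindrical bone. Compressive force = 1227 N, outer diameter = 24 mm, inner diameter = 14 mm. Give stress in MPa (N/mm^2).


A = pi*(r_o^2 - r_i^2)
r_o = 12 mm, r_i = 7 mm
A = 298.451 mm^2
sigma = F/A = 1227 / 298.451
sigma = 4.111 MPa


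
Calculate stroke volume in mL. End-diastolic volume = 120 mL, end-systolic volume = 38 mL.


SV = EDV - ESV
SV = 120 - 38
SV = 82 mL


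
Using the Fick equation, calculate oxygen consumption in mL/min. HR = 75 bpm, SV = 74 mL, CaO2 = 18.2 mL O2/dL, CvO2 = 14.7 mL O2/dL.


CO = HR*SV = 75*74/1000 = 5.55 L/min
a-v O2 diff = 18.2 - 14.7 = 3.5 mL/dL
VO2 = CO * (CaO2-CvO2) * 10 dL/L
VO2 = 5.55 * 3.5 * 10
VO2 = 194.2 mL/min


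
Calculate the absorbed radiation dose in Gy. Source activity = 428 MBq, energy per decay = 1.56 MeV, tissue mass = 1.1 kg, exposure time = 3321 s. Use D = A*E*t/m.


A = 428 MBq = 4.2800e+08 Bq
E = 1.56 MeV = 2.49912e-13 J
D = A*E*t/m = 4.2800e+08*2.49912e-13*3321/1.1
D = 0.3229 Gy


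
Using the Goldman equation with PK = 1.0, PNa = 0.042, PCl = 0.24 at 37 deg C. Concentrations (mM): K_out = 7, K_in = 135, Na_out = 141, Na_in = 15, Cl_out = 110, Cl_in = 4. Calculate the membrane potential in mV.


Vm = (RT/F)*ln((PK*Ko + PNa*Nao + PCl*Cli)/(PK*Ki + PNa*Nai + PCl*Clo))
Numer = 13.882, Denom = 162.03
Vm = -65.67 mV


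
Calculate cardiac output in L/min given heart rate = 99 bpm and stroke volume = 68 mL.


CO = HR * SV
CO = 99 * 68 / 1000
CO = 6.732 L/min


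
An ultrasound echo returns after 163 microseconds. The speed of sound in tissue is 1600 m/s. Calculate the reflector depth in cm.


depth = c * t / 2
t = 163 us = 1.6300e-04 s
depth = 1600 * 1.6300e-04 / 2
depth = 0.1304 m = 13.04 cm


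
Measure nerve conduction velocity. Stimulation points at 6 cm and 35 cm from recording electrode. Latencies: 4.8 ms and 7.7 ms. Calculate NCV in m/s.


Distance = (35 - 6) / 100 = 0.29 m
dt = (7.7 - 4.8) / 1000 = 0.0029 s
NCV = dist / dt = 100 m/s


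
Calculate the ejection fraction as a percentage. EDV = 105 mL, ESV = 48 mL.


SV = EDV - ESV = 105 - 48 = 57 mL
EF = SV/EDV * 100 = 57/105 * 100
EF = 54.29%


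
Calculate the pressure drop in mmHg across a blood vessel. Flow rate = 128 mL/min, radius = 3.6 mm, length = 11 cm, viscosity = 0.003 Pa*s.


dP = 8*mu*L*Q / (pi*r^4)
Q = 128 mL/min = 2.13333e-06 m^3/s
dP = 10.6734 Pa = 10.6734 / 133.322 mmHg = 0.08006 mmHg


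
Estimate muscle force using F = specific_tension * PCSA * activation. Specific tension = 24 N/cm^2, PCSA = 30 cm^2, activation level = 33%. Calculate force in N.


F = sigma * PCSA * activation
F = 24 * 30 * 0.33
F = 237.6 N


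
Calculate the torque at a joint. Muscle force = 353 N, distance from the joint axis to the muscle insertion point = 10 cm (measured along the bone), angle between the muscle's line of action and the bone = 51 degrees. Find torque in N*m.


Torque = F * d * sin(theta)   (moment arm = d*sin(theta))
d = 10 cm = 0.1 m
Torque = 353 * 0.1 * sin(51)
Torque = 27.43 N*m


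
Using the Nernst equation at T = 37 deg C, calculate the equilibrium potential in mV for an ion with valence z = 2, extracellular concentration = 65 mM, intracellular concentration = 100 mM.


E = (RT/(zF)) * ln(C_out/C_in)
T = 37 + 273.15 = 310.15 K
E = (8.314 * 310.15 / (2 * 96485)) * ln(65/100)
E = -5.756 mV


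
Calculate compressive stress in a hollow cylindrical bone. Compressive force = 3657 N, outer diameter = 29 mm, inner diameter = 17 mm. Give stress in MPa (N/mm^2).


A = pi*(r_o^2 - r_i^2)
r_o = 14.5 mm, r_i = 8.5 mm
A = 433.54 mm^2
sigma = F/A = 3657 / 433.54
sigma = 8.435 MPa


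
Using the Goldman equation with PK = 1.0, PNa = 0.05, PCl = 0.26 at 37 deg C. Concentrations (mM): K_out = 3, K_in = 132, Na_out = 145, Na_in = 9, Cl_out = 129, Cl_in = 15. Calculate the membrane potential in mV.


Vm = (RT/F)*ln((PK*Ko + PNa*Nao + PCl*Cli)/(PK*Ki + PNa*Nai + PCl*Clo))
Numer = 14.15, Denom = 165.99
Vm = -65.8 mV


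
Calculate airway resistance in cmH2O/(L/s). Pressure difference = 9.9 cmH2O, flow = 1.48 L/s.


R = dP / flow
R = 9.9 / 1.48
R = 6.689 cmH2O/(L/s)


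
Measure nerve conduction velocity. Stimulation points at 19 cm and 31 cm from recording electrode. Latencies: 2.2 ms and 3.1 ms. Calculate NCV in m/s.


Distance = (31 - 19) / 100 = 0.12 m
dt = (3.1 - 2.2) / 1000 = 9.0000e-04 s
NCV = dist / dt = 133.3 m/s


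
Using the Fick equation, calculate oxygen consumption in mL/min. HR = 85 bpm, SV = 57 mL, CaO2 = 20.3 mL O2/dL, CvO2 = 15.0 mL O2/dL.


CO = HR*SV = 85*57/1000 = 4.845 L/min
a-v O2 diff = 20.3 - 15.0 = 5.3 mL/dL
VO2 = CO * (CaO2-CvO2) * 10 dL/L
VO2 = 4.845 * 5.3 * 10
VO2 = 256.8 mL/min


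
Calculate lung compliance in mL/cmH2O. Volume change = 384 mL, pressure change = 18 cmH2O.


C = dV / dP
C = 384 / 18
C = 21.33 mL/cmH2O


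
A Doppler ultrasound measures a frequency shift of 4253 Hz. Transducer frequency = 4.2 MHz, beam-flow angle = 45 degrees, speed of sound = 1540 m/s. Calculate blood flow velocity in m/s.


v = fd * c / (2 * f0 * cos(theta))
v = 4253 * 1540 / (2 * 4.2000e+06 * cos(45))
v = 1.103 m/s


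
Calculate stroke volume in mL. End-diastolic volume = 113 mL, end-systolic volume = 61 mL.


SV = EDV - ESV
SV = 113 - 61
SV = 52 mL


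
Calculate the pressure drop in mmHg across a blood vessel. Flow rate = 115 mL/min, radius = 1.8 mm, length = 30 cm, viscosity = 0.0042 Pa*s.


dP = 8*mu*L*Q / (pi*r^4)
Q = 115 mL/min = 1.91667e-06 m^3/s
dP = 585.825 Pa = 585.825 / 133.322 mmHg = 4.394 mmHg


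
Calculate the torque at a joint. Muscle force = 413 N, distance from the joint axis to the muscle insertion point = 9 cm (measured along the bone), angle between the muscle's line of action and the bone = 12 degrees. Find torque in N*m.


Torque = F * d * sin(theta)   (moment arm = d*sin(theta))
d = 9 cm = 0.09 m
Torque = 413 * 0.09 * sin(12)
Torque = 7.728 N*m


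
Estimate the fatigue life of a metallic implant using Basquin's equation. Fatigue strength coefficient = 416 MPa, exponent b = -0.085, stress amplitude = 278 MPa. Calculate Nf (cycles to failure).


sigma_a = sigma_f' * (2Nf)^b
2Nf = (sigma_a/sigma_f')^(1/b)
2Nf = (278/416)^(1/-0.085)
2Nf = 114.6554
Nf = 57.33


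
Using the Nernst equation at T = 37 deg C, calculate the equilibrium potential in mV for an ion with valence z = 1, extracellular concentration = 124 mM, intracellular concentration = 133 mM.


E = (RT/(zF)) * ln(C_out/C_in)
T = 37 + 273.15 = 310.15 K
E = (8.314 * 310.15 / (1 * 96485)) * ln(124/133)
E = -1.873 mV


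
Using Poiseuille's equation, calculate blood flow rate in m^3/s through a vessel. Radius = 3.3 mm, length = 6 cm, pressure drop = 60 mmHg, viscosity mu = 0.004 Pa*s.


Q = pi*r^4*dP / (8*mu*L)
r = 0.0033 m, L = 0.06 m
dP = 60 mmHg = 7999.32 Pa
Q = 0.001552 m^3/s


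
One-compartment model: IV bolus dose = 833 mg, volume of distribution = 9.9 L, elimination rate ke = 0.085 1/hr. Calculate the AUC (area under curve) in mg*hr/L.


C0 = Dose/Vd = 833/9.9 = 84.1414 mg/L
AUC = C0/ke = 84.1414/0.085
AUC = 989.9 mg*hr/L


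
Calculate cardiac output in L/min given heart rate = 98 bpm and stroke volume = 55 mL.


CO = HR * SV
CO = 98 * 55 / 1000
CO = 5.39 L/min


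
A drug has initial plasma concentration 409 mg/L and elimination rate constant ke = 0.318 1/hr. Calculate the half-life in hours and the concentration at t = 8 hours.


t_half = ln(2) / ke = 0.693147 / 0.318 = 2.18 hr
C(t) = C0 * exp(-ke*t) = 409 * exp(-0.318*8)
C(8) = 32.13 mg/L


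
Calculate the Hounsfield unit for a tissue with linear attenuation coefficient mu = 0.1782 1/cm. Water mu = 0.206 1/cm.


HU = ((mu_tissue - mu_water) / mu_water) * 1000
HU = ((0.1782 - 0.206) / 0.206) * 1000
HU = -135


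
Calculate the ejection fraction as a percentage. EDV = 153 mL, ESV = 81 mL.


SV = EDV - ESV = 153 - 81 = 72 mL
EF = SV/EDV * 100 = 72/153 * 100
EF = 47.06%


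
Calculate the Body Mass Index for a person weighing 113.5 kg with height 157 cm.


BMI = weight / height^2
height = 157 cm = 1.57 m
BMI = 113.5 / 1.57^2
BMI = 46.05 kg/m^2


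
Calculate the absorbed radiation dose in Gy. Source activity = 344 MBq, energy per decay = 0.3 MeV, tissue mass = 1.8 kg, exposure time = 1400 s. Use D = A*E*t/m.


A = 344 MBq = 3.4400e+08 Bq
E = 0.3 MeV = 4.806e-14 J
D = A*E*t/m = 3.4400e+08*4.806e-14*1400/1.8
D = 0.01286 Gy


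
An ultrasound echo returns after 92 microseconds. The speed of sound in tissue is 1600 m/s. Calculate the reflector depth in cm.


depth = c * t / 2
t = 92 us = 9.2000e-05 s
depth = 1600 * 9.2000e-05 / 2
depth = 0.0736 m = 7.36 cm


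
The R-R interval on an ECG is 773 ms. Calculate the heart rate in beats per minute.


HR = 60 / RR_interval(s)
RR = 773 ms = 0.773 s
HR = 60 / 0.773 = 77.62 bpm


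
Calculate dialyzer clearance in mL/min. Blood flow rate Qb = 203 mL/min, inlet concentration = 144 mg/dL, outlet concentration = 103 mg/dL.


K = Qb * (Cb_in - Cb_out) / Cb_in
K = 203 * (144 - 103) / 144
K = 57.8 mL/min


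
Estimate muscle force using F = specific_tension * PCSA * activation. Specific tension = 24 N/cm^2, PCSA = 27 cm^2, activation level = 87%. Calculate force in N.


F = sigma * PCSA * activation
F = 24 * 27 * 0.87
F = 563.8 N


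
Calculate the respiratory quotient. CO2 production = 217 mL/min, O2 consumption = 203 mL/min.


RQ = VCO2 / VO2
RQ = 217 / 203
RQ = 1.069


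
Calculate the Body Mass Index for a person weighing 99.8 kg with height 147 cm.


BMI = weight / height^2
height = 147 cm = 1.47 m
BMI = 99.8 / 1.47^2
BMI = 46.18 kg/m^2


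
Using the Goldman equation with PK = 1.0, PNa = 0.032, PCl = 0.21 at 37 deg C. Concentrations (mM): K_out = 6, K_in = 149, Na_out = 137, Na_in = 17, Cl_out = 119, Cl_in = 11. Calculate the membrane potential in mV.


Vm = (RT/F)*ln((PK*Ko + PNa*Nao + PCl*Cli)/(PK*Ki + PNa*Nai + PCl*Clo))
Numer = 12.694, Denom = 174.534
Vm = -70.05 mV


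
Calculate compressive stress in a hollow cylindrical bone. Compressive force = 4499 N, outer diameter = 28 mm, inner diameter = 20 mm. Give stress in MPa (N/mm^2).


A = pi*(r_o^2 - r_i^2)
r_o = 14 mm, r_i = 10 mm
A = 301.593 mm^2
sigma = F/A = 4499 / 301.593
sigma = 14.92 MPa


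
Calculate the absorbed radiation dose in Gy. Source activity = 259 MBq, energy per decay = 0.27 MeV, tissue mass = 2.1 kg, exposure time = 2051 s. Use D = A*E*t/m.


A = 259 MBq = 2.5900e+08 Bq
E = 0.27 MeV = 4.3254e-14 J
D = A*E*t/m = 2.5900e+08*4.3254e-14*2051/2.1
D = 0.01094 Gy


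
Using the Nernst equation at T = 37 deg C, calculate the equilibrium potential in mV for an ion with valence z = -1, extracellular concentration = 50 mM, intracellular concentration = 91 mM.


E = (RT/(zF)) * ln(C_out/C_in)
T = 37 + 273.15 = 310.15 K
E = (8.314 * 310.15 / (-1 * 96485)) * ln(50/91)
E = 16 mV


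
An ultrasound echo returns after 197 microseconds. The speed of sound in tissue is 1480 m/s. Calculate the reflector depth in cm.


depth = c * t / 2
t = 197 us = 1.9700e-04 s
depth = 1480 * 1.9700e-04 / 2
depth = 0.14578 m = 14.578 cm


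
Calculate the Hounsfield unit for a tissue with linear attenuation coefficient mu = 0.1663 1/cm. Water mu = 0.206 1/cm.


HU = ((mu_tissue - mu_water) / mu_water) * 1000
HU = ((0.1663 - 0.206) / 0.206) * 1000
HU = -192.7


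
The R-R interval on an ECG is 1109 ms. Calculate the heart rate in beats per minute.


HR = 60 / RR_interval(s)
RR = 1109 ms = 1.109 s
HR = 60 / 1.109 = 54.1 bpm


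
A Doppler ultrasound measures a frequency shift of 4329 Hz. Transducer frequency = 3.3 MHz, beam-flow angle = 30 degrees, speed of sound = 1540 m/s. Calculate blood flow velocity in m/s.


v = fd * c / (2 * f0 * cos(theta))
v = 4329 * 1540 / (2 * 3.3000e+06 * cos(30))
v = 1.166 m/s


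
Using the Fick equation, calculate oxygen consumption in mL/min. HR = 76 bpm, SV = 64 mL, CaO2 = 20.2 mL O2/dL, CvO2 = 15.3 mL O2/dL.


CO = HR*SV = 76*64/1000 = 4.864 L/min
a-v O2 diff = 20.2 - 15.3 = 4.9 mL/dL
VO2 = CO * (CaO2-CvO2) * 10 dL/L
VO2 = 4.864 * 4.9 * 10
VO2 = 238.3 mL/min


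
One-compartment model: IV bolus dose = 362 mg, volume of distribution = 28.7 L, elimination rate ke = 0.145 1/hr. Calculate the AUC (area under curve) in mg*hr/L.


C0 = Dose/Vd = 362/28.7 = 12.6132 mg/L
AUC = C0/ke = 12.6132/0.145
AUC = 86.99 mg*hr/L


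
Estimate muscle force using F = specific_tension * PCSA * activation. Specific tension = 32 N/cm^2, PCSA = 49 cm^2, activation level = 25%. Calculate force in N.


F = sigma * PCSA * activation
F = 32 * 49 * 0.25
F = 392 N


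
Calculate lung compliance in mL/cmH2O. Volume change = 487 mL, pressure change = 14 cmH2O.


C = dV / dP
C = 487 / 14
C = 34.79 mL/cmH2O


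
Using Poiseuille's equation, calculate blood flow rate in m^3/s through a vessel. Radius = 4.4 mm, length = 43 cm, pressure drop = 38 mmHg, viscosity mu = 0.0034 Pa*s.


Q = pi*r^4*dP / (8*mu*L)
r = 0.0044 m, L = 0.43 m
dP = 38 mmHg = 5066.236 Pa
Q = 5.1005e-04 m^3/s


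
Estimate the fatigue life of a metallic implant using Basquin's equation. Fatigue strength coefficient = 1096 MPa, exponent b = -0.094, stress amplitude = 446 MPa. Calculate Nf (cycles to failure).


sigma_a = sigma_f' * (2Nf)^b
2Nf = (sigma_a/sigma_f')^(1/b)
2Nf = (446/1096)^(1/-0.094)
2Nf = 14255.97
Nf = 7128


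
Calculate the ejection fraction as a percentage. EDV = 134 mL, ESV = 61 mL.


SV = EDV - ESV = 134 - 61 = 73 mL
EF = SV/EDV * 100 = 73/134 * 100
EF = 54.48%


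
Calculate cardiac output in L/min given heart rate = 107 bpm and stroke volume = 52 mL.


CO = HR * SV
CO = 107 * 52 / 1000
CO = 5.564 L/min


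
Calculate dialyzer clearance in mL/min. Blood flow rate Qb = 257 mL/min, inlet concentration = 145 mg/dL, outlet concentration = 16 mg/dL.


K = Qb * (Cb_in - Cb_out) / Cb_in
K = 257 * (145 - 16) / 145
K = 228.6 mL/min


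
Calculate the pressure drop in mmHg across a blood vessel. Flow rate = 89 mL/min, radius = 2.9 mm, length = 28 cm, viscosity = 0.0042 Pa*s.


dP = 8*mu*L*Q / (pi*r^4)
Q = 89 mL/min = 1.48333e-06 m^3/s
dP = 62.8049 Pa = 62.8049 / 133.322 mmHg = 0.4711 mmHg


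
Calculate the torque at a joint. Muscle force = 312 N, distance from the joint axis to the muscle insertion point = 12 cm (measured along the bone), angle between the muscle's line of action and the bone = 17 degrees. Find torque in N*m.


Torque = F * d * sin(theta)   (moment arm = d*sin(theta))
d = 12 cm = 0.12 m
Torque = 312 * 0.12 * sin(17)
Torque = 10.95 N*m


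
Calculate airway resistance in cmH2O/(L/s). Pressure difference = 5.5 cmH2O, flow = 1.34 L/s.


R = dP / flow
R = 5.5 / 1.34
R = 4.104 cmH2O/(L/s)


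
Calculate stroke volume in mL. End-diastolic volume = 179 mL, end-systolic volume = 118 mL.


SV = EDV - ESV
SV = 179 - 118
SV = 61 mL


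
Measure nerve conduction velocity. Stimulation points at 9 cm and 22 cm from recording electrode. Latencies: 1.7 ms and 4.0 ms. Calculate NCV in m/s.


Distance = (22 - 9) / 100 = 0.13 m
dt = (4.0 - 1.7) / 1000 = 0.0023 s
NCV = dist / dt = 56.52 m/s


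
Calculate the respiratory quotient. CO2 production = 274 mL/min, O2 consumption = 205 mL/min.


RQ = VCO2 / VO2
RQ = 274 / 205
RQ = 1.337


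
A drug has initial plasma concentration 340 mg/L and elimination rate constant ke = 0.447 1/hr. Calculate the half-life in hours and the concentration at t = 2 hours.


t_half = ln(2) / ke = 0.693147 / 0.447 = 1.551 hr
C(t) = C0 * exp(-ke*t) = 340 * exp(-0.447*2)
C(2) = 139.1 mg/L


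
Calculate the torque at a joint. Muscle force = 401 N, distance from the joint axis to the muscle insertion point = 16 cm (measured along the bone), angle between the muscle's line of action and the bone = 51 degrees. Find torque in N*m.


Torque = F * d * sin(theta)   (moment arm = d*sin(theta))
d = 16 cm = 0.16 m
Torque = 401 * 0.16 * sin(51)
Torque = 49.86 N*m


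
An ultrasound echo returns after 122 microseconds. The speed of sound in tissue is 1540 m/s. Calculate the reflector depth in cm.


depth = c * t / 2
t = 122 us = 1.2200e-04 s
depth = 1540 * 1.2200e-04 / 2
depth = 0.09394 m = 9.394 cm


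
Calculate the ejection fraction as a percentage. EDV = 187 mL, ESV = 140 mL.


SV = EDV - ESV = 187 - 140 = 47 mL
EF = SV/EDV * 100 = 47/187 * 100
EF = 25.13%


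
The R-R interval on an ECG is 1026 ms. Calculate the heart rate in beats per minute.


HR = 60 / RR_interval(s)
RR = 1026 ms = 1.026 s
HR = 60 / 1.026 = 58.48 bpm


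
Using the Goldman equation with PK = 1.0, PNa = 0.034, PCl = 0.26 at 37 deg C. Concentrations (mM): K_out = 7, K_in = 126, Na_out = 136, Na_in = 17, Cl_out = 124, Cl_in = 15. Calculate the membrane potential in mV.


Vm = (RT/F)*ln((PK*Ko + PNa*Nao + PCl*Cli)/(PK*Ki + PNa*Nai + PCl*Clo))
Numer = 15.524, Denom = 158.818
Vm = -62.15 mV


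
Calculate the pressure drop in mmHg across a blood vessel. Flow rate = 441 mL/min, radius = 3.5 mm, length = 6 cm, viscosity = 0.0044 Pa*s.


dP = 8*mu*L*Q / (pi*r^4)
Q = 441 mL/min = 7.35e-06 m^3/s
dP = 32.9275 Pa = 32.9275 / 133.322 mmHg = 0.247 mmHg


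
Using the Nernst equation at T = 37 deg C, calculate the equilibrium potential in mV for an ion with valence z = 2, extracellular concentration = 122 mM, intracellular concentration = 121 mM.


E = (RT/(zF)) * ln(C_out/C_in)
T = 37 + 273.15 = 310.15 K
E = (8.314 * 310.15 / (2 * 96485)) * ln(122/121)
E = 0.11 mV


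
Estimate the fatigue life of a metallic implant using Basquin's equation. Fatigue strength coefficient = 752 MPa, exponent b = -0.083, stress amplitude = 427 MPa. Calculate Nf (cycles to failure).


sigma_a = sigma_f' * (2Nf)^b
2Nf = (sigma_a/sigma_f')^(1/b)
2Nf = (427/752)^(1/-0.083)
2Nf = 914.79733
Nf = 457.4


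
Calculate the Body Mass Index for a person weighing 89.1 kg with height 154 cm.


BMI = weight / height^2
height = 154 cm = 1.54 m
BMI = 89.1 / 1.54^2
BMI = 37.57 kg/m^2


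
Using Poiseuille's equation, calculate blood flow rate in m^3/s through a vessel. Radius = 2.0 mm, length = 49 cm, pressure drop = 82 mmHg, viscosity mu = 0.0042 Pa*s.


Q = pi*r^4*dP / (8*mu*L)
r = 0.002 m, L = 0.49 m
dP = 82 mmHg = 10932.404 Pa
Q = 3.3377e-05 m^3/s


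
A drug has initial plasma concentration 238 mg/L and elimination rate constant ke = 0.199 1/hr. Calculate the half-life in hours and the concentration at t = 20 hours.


t_half = ln(2) / ke = 0.693147 / 0.199 = 3.483 hr
C(t) = C0 * exp(-ke*t) = 238 * exp(-0.199*20)
C(20) = 4.447 mg/L


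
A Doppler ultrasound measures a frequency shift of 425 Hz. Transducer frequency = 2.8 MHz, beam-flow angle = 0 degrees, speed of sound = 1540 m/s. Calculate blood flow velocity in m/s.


v = fd * c / (2 * f0 * cos(theta))
v = 425 * 1540 / (2 * 2.8000e+06 * cos(0))
v = 0.1169 m/s


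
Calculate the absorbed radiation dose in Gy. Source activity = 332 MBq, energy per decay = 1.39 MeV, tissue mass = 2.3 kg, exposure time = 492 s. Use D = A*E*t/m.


A = 332 MBq = 3.3200e+08 Bq
E = 1.39 MeV = 2.22678e-13 J
D = A*E*t/m = 3.3200e+08*2.22678e-13*492/2.3
D = 0.01581 Gy


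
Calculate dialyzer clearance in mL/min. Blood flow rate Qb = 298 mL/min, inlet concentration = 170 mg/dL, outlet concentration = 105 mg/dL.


K = Qb * (Cb_in - Cb_out) / Cb_in
K = 298 * (170 - 105) / 170
K = 113.9 mL/min


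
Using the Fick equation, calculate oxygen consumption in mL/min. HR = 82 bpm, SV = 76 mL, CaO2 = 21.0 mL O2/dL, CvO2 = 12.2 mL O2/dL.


CO = HR*SV = 82*76/1000 = 6.232 L/min
a-v O2 diff = 21.0 - 12.2 = 8.8 mL/dL
VO2 = CO * (CaO2-CvO2) * 10 dL/L
VO2 = 6.232 * 8.8 * 10
VO2 = 548.4 mL/min


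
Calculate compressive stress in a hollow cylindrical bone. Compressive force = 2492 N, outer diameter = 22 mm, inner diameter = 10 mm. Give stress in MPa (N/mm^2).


A = pi*(r_o^2 - r_i^2)
r_o = 11 mm, r_i = 5 mm
A = 301.593 mm^2
sigma = F/A = 2492 / 301.593
sigma = 8.263 MPa


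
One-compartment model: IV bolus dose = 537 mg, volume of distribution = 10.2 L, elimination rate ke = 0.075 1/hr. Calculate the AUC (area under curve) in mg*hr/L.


C0 = Dose/Vd = 537/10.2 = 52.6471 mg/L
AUC = C0/ke = 52.6471/0.075
AUC = 702 mg*hr/L


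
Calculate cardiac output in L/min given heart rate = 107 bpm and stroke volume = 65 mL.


CO = HR * SV
CO = 107 * 65 / 1000
CO = 6.955 L/min


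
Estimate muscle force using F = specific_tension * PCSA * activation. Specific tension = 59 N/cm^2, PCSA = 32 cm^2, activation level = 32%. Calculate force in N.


F = sigma * PCSA * activation
F = 59 * 32 * 0.32
F = 604.2 N


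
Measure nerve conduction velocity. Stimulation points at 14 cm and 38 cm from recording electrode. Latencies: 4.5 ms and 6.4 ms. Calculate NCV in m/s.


Distance = (38 - 14) / 100 = 0.24 m
dt = (6.4 - 4.5) / 1000 = 0.0019 s
NCV = dist / dt = 126.3 m/s


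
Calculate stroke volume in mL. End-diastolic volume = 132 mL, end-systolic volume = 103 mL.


SV = EDV - ESV
SV = 132 - 103
SV = 29 mL


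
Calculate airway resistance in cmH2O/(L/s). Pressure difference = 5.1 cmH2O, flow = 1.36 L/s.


R = dP / flow
R = 5.1 / 1.36
R = 3.75 cmH2O/(L/s)


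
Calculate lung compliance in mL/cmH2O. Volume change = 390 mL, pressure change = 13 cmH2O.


C = dV / dP
C = 390 / 13
C = 30 mL/cmH2O


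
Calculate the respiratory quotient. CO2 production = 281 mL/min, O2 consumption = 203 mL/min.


RQ = VCO2 / VO2
RQ = 281 / 203
RQ = 1.384


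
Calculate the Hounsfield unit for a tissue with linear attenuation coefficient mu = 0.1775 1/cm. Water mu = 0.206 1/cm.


HU = ((mu_tissue - mu_water) / mu_water) * 1000
HU = ((0.1775 - 0.206) / 0.206) * 1000
HU = -138.3


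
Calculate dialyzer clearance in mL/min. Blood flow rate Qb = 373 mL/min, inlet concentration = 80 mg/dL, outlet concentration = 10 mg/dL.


K = Qb * (Cb_in - Cb_out) / Cb_in
K = 373 * (80 - 10) / 80
K = 326.4 mL/min


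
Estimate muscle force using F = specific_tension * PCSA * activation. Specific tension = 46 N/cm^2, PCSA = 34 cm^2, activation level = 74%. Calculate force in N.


F = sigma * PCSA * activation
F = 46 * 34 * 0.74
F = 1157 N


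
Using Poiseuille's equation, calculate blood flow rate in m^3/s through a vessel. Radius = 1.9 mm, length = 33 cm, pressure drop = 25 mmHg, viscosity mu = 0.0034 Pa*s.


Q = pi*r^4*dP / (8*mu*L)
r = 0.0019 m, L = 0.33 m
dP = 25 mmHg = 3333.05 Pa
Q = 1.5203e-05 m^3/s


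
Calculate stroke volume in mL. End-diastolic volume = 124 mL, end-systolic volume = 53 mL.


SV = EDV - ESV
SV = 124 - 53
SV = 71 mL


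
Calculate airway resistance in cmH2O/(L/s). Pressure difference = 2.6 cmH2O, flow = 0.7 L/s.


R = dP / flow
R = 2.6 / 0.7
R = 3.714 cmH2O/(L/s)


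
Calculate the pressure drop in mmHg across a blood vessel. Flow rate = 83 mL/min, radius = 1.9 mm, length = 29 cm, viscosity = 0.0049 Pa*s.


dP = 8*mu*L*Q / (pi*r^4)
Q = 83 mL/min = 1.38333e-06 m^3/s
dP = 384.101 Pa = 384.101 / 133.322 mmHg = 2.881 mmHg


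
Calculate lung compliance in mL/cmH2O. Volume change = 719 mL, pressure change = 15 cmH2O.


C = dV / dP
C = 719 / 15
C = 47.93 mL/cmH2O


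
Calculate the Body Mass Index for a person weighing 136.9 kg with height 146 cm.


BMI = weight / height^2
height = 146 cm = 1.46 m
BMI = 136.9 / 1.46^2
BMI = 64.22 kg/m^2


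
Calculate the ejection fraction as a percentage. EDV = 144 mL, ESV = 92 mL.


SV = EDV - ESV = 144 - 92 = 52 mL
EF = SV/EDV * 100 = 52/144 * 100
EF = 36.11%


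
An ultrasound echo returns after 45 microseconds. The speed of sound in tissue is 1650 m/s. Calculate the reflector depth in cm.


depth = c * t / 2
t = 45 us = 4.5000e-05 s
depth = 1650 * 4.5000e-05 / 2
depth = 0.037125 m = 3.7125 cm


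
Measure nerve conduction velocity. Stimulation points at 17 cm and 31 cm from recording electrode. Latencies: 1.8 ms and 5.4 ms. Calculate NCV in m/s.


Distance = (31 - 17) / 100 = 0.14 m
dt = (5.4 - 1.8) / 1000 = 0.0036 s
NCV = dist / dt = 38.89 m/s


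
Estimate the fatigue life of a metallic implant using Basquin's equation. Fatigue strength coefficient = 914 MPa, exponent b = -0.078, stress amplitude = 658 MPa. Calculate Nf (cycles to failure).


sigma_a = sigma_f' * (2Nf)^b
2Nf = (sigma_a/sigma_f')^(1/b)
2Nf = (658/914)^(1/-0.078)
2Nf = 67.568996
Nf = 33.78


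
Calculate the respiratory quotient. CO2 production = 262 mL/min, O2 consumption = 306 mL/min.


RQ = VCO2 / VO2
RQ = 262 / 306
RQ = 0.8562


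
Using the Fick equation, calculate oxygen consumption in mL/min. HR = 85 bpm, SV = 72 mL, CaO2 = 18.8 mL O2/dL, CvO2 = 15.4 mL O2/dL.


CO = HR*SV = 85*72/1000 = 6.12 L/min
a-v O2 diff = 18.8 - 15.4 = 3.4 mL/dL
VO2 = CO * (CaO2-CvO2) * 10 dL/L
VO2 = 6.12 * 3.4 * 10
VO2 = 208.1 mL/min


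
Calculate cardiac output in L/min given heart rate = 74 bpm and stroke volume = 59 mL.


CO = HR * SV
CO = 74 * 59 / 1000
CO = 4.366 L/min


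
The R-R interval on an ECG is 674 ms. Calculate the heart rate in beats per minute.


HR = 60 / RR_interval(s)
RR = 674 ms = 0.674 s
HR = 60 / 0.674 = 89.02 bpm


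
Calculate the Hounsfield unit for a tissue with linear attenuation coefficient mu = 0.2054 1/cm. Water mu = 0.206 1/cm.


HU = ((mu_tissue - mu_water) / mu_water) * 1000
HU = ((0.2054 - 0.206) / 0.206) * 1000
HU = -2.913


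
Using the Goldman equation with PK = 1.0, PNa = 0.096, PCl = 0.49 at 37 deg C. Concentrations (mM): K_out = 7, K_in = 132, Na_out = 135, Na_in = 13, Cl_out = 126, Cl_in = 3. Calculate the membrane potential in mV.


Vm = (RT/F)*ln((PK*Ko + PNa*Nao + PCl*Cli)/(PK*Ki + PNa*Nai + PCl*Clo))
Numer = 21.43, Denom = 194.988
Vm = -59.01 mV


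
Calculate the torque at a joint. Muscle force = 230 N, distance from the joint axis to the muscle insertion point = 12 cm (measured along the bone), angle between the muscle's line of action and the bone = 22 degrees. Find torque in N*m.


Torque = F * d * sin(theta)   (moment arm = d*sin(theta))
d = 12 cm = 0.12 m
Torque = 230 * 0.12 * sin(22)
Torque = 10.34 N*m


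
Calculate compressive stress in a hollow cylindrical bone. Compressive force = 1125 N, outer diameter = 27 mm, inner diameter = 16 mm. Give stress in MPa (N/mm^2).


A = pi*(r_o^2 - r_i^2)
r_o = 13.5 mm, r_i = 8 mm
A = 371.493 mm^2
sigma = F/A = 1125 / 371.493
sigma = 3.028 MPa


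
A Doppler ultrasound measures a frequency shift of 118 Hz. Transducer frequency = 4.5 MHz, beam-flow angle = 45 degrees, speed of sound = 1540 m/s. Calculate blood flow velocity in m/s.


v = fd * c / (2 * f0 * cos(theta))
v = 118 * 1540 / (2 * 4.5000e+06 * cos(45))
v = 0.02855 m/s


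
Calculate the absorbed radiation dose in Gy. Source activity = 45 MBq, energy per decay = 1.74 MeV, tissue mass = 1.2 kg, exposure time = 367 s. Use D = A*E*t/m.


A = 45 MBq = 4.5000e+07 Bq
E = 1.74 MeV = 2.78748e-13 J
D = A*E*t/m = 4.5000e+07*2.78748e-13*367/1.2
D = 0.003836 Gy


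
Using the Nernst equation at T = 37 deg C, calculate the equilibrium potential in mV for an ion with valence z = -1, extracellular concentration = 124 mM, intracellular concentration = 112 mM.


E = (RT/(zF)) * ln(C_out/C_in)
T = 37 + 273.15 = 310.15 K
E = (8.314 * 310.15 / (-1 * 96485)) * ln(124/112)
E = -2.72 mV


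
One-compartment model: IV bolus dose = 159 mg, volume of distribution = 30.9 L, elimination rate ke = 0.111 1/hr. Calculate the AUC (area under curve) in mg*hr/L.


C0 = Dose/Vd = 159/30.9 = 5.14563 mg/L
AUC = C0/ke = 5.14563/0.111
AUC = 46.36 mg*hr/L


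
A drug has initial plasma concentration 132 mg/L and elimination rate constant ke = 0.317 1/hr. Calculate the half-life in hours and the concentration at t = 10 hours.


t_half = ln(2) / ke = 0.693147 / 0.317 = 2.187 hr
C(t) = C0 * exp(-ke*t) = 132 * exp(-0.317*10)
C(10) = 5.544 mg/L


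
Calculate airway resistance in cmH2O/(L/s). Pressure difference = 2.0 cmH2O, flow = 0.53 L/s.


R = dP / flow
R = 2.0 / 0.53
R = 3.774 cmH2O/(L/s)


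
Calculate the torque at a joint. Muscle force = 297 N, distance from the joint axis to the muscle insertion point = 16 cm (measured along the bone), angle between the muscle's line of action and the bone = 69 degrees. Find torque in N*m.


Torque = F * d * sin(theta)   (moment arm = d*sin(theta))
d = 16 cm = 0.16 m
Torque = 297 * 0.16 * sin(69)
Torque = 44.36 N*m


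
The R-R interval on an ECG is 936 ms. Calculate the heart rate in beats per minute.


HR = 60 / RR_interval(s)
RR = 936 ms = 0.936 s
HR = 60 / 0.936 = 64.1 bpm


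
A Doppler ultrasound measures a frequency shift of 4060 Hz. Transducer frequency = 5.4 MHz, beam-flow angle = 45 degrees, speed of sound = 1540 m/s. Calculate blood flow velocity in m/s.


v = fd * c / (2 * f0 * cos(theta))
v = 4060 * 1540 / (2 * 5.4000e+06 * cos(45))
v = 0.8187 m/s


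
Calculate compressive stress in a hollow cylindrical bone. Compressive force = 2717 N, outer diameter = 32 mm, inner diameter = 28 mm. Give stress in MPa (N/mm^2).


A = pi*(r_o^2 - r_i^2)
r_o = 16 mm, r_i = 14 mm
A = 188.496 mm^2
sigma = F/A = 2717 / 188.496
sigma = 14.41 MPa


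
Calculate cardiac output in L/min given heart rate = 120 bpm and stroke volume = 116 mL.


CO = HR * SV
CO = 120 * 116 / 1000
CO = 13.92 L/min


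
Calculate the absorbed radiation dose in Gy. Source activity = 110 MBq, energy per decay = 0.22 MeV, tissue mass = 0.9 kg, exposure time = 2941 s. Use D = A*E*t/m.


A = 110 MBq = 1.1000e+08 Bq
E = 0.22 MeV = 3.5244e-14 J
D = A*E*t/m = 1.1000e+08*3.5244e-14*2941/0.9
D = 0.01267 Gy


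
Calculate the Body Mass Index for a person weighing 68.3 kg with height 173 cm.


BMI = weight / height^2
height = 173 cm = 1.73 m
BMI = 68.3 / 1.73^2
BMI = 22.82 kg/m^2


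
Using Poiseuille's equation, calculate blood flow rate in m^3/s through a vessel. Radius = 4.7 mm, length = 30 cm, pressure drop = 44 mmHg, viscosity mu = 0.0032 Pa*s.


Q = pi*r^4*dP / (8*mu*L)
r = 0.0047 m, L = 0.3 m
dP = 44 mmHg = 5866.168 Pa
Q = 0.001171 m^3/s


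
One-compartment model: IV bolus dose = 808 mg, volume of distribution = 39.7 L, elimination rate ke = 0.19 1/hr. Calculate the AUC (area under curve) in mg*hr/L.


C0 = Dose/Vd = 808/39.7 = 20.3526 mg/L
AUC = C0/ke = 20.3526/0.19
AUC = 107.1 mg*hr/L


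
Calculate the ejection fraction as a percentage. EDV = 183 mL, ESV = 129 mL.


SV = EDV - ESV = 183 - 129 = 54 mL
EF = SV/EDV * 100 = 54/183 * 100
EF = 29.51%


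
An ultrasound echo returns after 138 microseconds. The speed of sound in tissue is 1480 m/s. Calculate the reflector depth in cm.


depth = c * t / 2
t = 138 us = 1.3800e-04 s
depth = 1480 * 1.3800e-04 / 2
depth = 0.10212 m = 10.212 cm


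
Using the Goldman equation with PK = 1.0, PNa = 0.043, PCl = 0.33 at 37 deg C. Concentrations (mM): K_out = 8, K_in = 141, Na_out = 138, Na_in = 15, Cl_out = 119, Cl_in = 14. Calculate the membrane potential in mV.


Vm = (RT/F)*ln((PK*Ko + PNa*Nao + PCl*Cli)/(PK*Ki + PNa*Nai + PCl*Clo))
Numer = 18.554, Denom = 180.915
Vm = -60.86 mV


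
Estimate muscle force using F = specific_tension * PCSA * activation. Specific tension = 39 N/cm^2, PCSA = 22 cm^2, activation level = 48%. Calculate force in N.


F = sigma * PCSA * activation
F = 39 * 22 * 0.48
F = 411.8 N


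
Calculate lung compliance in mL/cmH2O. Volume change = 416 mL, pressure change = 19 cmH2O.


C = dV / dP
C = 416 / 19
C = 21.89 mL/cmH2O
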